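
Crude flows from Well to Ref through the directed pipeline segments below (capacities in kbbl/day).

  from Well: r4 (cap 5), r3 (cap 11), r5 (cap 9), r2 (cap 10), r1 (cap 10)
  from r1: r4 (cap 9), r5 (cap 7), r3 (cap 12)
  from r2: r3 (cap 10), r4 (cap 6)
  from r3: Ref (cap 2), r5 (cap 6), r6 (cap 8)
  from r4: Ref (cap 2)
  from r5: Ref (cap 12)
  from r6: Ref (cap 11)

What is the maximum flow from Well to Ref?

24

Augment Well→r3→Ref: bottleneck 2, flow now 2.
Augment Well→r4→Ref: bottleneck 2, flow now 4.
Augment Well→r5→Ref: bottleneck 9, flow now 13.
Augment Well→r1→r5→Ref: bottleneck 3, flow now 16.
Augment Well→r3→r6→Ref: bottleneck 8, flow now 24.
No augmenting path remains; maximum flow = 24.
In the residual graph, reachable from Well: {Well, r1, r2, r3, r4, r5}.
Min-cut edges: r3→r6 (8), r3→Ref (2), r4→Ref (2), r5→Ref (12); capacity 8 + 2 + 2 + 12 = 24.
This cut is saturated, so no flow can exceed 24.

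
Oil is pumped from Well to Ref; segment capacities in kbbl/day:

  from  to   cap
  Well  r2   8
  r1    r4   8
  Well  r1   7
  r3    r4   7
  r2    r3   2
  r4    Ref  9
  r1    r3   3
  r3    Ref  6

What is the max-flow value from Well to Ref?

9

Augment Well→r1→r3→Ref: bottleneck 3, flow now 3.
Augment Well→r1→r4→Ref: bottleneck 4, flow now 7.
Augment Well→r2→r3→Ref: bottleneck 2, flow now 9.
No augmenting path remains; maximum flow = 9.
In the residual graph, reachable from Well: {Well, r2}.
Min-cut edges: Well→r1 (7), r2→r3 (2); capacity 7 + 2 = 9.
This cut is saturated, so no flow can exceed 9.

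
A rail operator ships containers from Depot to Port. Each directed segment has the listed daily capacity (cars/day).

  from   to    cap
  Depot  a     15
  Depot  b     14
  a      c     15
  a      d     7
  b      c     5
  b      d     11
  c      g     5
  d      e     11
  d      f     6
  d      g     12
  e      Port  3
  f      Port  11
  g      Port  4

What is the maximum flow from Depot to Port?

13

Augment Depot→a→c→g→Port: bottleneck 4, flow now 4.
Augment Depot→a→d→e→Port: bottleneck 3, flow now 7.
Augment Depot→a→d→f→Port: bottleneck 4, flow now 11.
Augment Depot→b→d→f→Port: bottleneck 2, flow now 13.
No augmenting path remains; maximum flow = 13.
In the residual graph, reachable from Depot: {Depot, a, b, c, d, e, g}.
Min-cut edges: d→f (6), e→Port (3), g→Port (4); capacity 6 + 3 + 4 = 13.
This cut is saturated, so no flow can exceed 13.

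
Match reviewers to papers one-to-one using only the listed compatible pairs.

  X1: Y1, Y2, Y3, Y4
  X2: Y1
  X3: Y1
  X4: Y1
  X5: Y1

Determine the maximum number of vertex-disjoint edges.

Unit-capacity flow: source→left, listed edges, right→sink; max matching = max flow.
Augmenting path X1→Y1 (+1); matched 1.
Augmenting path X2→Y1→X1→Y2 (+1); matched 2.
No augmenting path remains; maximum matching = 2.
König certificate: {X1, Y1} is a vertex cover of size 2 (every listed pair touches it), so no matching can be larger.

2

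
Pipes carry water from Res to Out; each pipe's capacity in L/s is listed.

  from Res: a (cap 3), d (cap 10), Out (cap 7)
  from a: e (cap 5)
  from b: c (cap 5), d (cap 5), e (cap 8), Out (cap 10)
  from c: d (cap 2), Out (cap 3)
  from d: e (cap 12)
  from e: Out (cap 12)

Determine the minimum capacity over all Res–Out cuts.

Augment Res→Out: bottleneck 7, flow now 7.
Augment Res→a→e→Out: bottleneck 3, flow now 10.
Augment Res→d→e→Out: bottleneck 9, flow now 19.
No augmenting path remains; maximum flow = 19.
By max-flow min-cut, the minimum cut capacity equals the max flow.
In the residual graph, reachable from Res: {Res, a, d, e}.
Min-cut edges: Res→Out (7), e→Out (12); capacity 7 + 12 = 19.

19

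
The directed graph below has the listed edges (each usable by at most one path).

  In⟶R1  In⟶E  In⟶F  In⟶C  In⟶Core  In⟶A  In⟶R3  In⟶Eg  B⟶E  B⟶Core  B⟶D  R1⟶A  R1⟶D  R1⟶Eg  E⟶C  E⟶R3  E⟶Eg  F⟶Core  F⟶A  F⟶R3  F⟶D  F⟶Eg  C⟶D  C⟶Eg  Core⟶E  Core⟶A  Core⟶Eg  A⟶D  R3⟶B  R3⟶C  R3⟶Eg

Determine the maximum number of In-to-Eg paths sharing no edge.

Assign every edge capacity 1; by Menger, the answer equals the max flow.
Path In→Eg (+1); total 1.
Path In→R1→Eg (+1); total 2.
Path In→E→Eg (+1); total 3.
Path In→F→Eg (+1); total 4.
Path In→C→Eg (+1); total 5.
Path In→Core→Eg (+1); total 6.
Path In→R3→Eg (+1); total 7.
No residual In→Eg path; max flow = 7.
Certifying cut of size 7: {In→C, In→Core, In→E, In→Eg, In→F, In→R1, In→R3}.

7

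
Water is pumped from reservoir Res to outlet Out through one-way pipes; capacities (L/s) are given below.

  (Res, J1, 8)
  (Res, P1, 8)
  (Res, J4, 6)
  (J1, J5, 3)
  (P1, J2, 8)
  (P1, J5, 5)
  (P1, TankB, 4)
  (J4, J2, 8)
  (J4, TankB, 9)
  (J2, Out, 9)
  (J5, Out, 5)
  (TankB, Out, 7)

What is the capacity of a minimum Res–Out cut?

Augment Res→J1→J5→Out: bottleneck 3, flow now 3.
Augment Res→P1→J2→Out: bottleneck 8, flow now 11.
Augment Res→J4→J2→Out: bottleneck 1, flow now 12.
Augment Res→J4→TankB→Out: bottleneck 5, flow now 17.
No augmenting path remains; maximum flow = 17.
By max-flow min-cut, the minimum cut capacity equals the max flow.
In the residual graph, reachable from Res: {Res, J1}.
Min-cut edges: Res→P1 (8), Res→J4 (6), J1→J5 (3); capacity 8 + 6 + 3 = 17.

17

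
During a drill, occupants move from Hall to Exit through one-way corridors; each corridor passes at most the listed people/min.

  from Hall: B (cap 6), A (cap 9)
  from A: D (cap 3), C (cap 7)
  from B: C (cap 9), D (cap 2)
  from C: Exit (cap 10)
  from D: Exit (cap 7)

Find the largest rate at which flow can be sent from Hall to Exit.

Augment Hall→A→C→Exit: bottleneck 7, flow now 7.
Augment Hall→A→D→Exit: bottleneck 2, flow now 9.
Augment Hall→B→C→Exit: bottleneck 3, flow now 12.
Augment Hall→B→D→Exit: bottleneck 2, flow now 14.
Augment Hall→B→C→A→D→Exit: bottleneck 1, flow now 15. (uses reverse residual edge)
No augmenting path remains; maximum flow = 15.
In the residual graph, reachable from Hall: {Hall}.
Min-cut edges: Hall→A (9), Hall→B (6); capacity 9 + 6 = 15.
This cut is saturated, so no flow can exceed 15.

15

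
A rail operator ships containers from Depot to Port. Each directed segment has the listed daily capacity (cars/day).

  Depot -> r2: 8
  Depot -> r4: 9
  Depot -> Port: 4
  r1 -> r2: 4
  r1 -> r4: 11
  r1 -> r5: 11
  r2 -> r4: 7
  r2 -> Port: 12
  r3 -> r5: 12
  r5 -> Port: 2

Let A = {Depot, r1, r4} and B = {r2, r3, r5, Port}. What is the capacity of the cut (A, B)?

Edges leaving {Depot, r1, r4}: Depot→r2 (8), Depot→Port (4), r1→r2 (4), r1→r5 (11).
Cut capacity = 8 + 4 + 4 + 11 = 27.

27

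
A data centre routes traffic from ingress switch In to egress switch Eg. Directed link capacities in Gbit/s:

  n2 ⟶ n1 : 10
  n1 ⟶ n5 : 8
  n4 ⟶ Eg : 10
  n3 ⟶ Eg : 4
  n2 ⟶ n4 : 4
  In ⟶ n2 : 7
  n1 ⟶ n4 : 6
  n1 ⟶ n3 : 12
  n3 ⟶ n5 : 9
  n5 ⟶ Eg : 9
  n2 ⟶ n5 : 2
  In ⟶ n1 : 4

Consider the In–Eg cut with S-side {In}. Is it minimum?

Yes — it is a minimum cut (capacity 11).

Given cut capacity: 4 + 7 = 11.
Augment In→n1→n3→Eg: bottleneck 4, flow now 4.
Augment In→n2→n4→Eg: bottleneck 4, flow now 8.
Augment In→n2→n5→Eg: bottleneck 2, flow now 10.
Augment In→n2→n1→n4→Eg: bottleneck 1, flow now 11.
No augmenting path remains; maximum flow = 11.
Cut capacity 11 equals the max flow, so it is a minimum cut.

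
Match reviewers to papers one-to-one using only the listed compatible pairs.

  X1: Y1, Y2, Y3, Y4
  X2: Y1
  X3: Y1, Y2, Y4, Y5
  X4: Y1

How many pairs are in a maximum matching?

3

Unit-capacity flow: source→left, listed edges, right→sink; max matching = max flow.
Augmenting path X1→Y1 (+1); matched 1.
Augmenting path X3→Y2 (+1); matched 2.
Augmenting path X2→Y1→X1→Y3 (+1); matched 3.
No augmenting path remains; maximum matching = 3.
König certificate: {X1, X3, Y1} is a vertex cover of size 3 (every listed pair touches it), so no matching can be larger.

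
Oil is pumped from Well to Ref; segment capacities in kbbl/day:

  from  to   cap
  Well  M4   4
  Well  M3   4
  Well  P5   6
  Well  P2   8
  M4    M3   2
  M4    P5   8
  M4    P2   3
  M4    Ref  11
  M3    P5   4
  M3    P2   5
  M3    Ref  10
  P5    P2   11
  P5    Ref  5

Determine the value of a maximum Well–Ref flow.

Augment Well→M4→Ref: bottleneck 4, flow now 4.
Augment Well→M3→Ref: bottleneck 4, flow now 8.
Augment Well→P5→Ref: bottleneck 5, flow now 13.
No augmenting path remains; maximum flow = 13.
In the residual graph, reachable from Well: {Well, P5, P2}.
Min-cut edges: Well→M4 (4), Well→M3 (4), P5→Ref (5); capacity 4 + 4 + 5 = 13.
This cut is saturated, so no flow can exceed 13.

13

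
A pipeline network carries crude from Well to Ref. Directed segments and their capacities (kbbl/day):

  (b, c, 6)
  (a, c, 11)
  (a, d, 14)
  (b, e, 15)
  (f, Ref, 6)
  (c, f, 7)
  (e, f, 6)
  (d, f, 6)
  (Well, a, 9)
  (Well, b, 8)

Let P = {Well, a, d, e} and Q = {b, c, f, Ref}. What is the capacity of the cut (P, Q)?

31

Edges leaving {Well, a, d, e}: Well→b (8), a→c (11), d→f (6), e→f (6).
Cut capacity = 8 + 11 + 6 + 6 = 31.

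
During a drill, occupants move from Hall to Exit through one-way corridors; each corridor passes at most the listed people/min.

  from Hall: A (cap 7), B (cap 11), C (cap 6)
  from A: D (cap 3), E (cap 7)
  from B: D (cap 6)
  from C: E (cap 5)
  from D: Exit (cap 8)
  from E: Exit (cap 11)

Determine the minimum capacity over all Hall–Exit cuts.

18

Augment Hall→A→D→Exit: bottleneck 3, flow now 3.
Augment Hall→A→E→Exit: bottleneck 4, flow now 7.
Augment Hall→B→D→Exit: bottleneck 5, flow now 12.
Augment Hall→C→E→Exit: bottleneck 5, flow now 17.
Augment Hall→B→D→A→E→Exit: bottleneck 1, flow now 18. (uses reverse residual edge)
No augmenting path remains; maximum flow = 18.
By max-flow min-cut, the minimum cut capacity equals the max flow.
In the residual graph, reachable from Hall: {Hall, B, C}.
Min-cut edges: Hall→A (7), B→D (6), C→E (5); capacity 7 + 6 + 5 = 18.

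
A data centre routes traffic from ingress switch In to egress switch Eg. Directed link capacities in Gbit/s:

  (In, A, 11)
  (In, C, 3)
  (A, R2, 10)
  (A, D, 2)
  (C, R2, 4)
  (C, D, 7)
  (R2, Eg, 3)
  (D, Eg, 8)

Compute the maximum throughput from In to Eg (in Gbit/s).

8

Augment In→A→R2→Eg: bottleneck 3, flow now 3.
Augment In→A→D→Eg: bottleneck 2, flow now 5.
Augment In→C→D→Eg: bottleneck 3, flow now 8.
No augmenting path remains; maximum flow = 8.
In the residual graph, reachable from In: {In, A, R2}.
Min-cut edges: In→C (3), A→D (2), R2→Eg (3); capacity 3 + 2 + 3 = 8.
This cut is saturated, so no flow can exceed 8.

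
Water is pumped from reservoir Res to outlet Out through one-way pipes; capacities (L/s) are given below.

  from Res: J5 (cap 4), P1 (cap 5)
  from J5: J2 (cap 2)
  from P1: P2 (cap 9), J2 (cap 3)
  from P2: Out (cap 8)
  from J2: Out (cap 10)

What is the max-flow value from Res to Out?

7

Augment Res→J5→J2→Out: bottleneck 2, flow now 2.
Augment Res→P1→P2→Out: bottleneck 5, flow now 7.
No augmenting path remains; maximum flow = 7.
In the residual graph, reachable from Res: {Res, J5}.
Min-cut edges: Res→P1 (5), J5→J2 (2); capacity 5 + 2 = 7.
This cut is saturated, so no flow can exceed 7.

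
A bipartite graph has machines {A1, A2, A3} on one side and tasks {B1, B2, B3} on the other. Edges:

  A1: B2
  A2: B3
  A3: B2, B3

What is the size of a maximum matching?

Unit-capacity flow: source→left, listed edges, right→sink; max matching = max flow.
Augmenting path A1→B2 (+1); matched 1.
Augmenting path A2→B3 (+1); matched 2.
No augmenting path remains; maximum matching = 2.
König certificate: {B2, B3} is a vertex cover of size 2 (every listed pair touches it), so no matching can be larger.

2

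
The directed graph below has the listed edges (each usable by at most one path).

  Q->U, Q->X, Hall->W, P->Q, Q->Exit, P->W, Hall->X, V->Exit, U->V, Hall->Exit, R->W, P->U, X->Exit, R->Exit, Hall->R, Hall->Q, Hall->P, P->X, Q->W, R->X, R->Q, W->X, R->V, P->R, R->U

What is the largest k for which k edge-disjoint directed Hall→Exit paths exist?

Assign every edge capacity 1; by Menger, the answer equals the max flow.
Path Hall→Exit (+1); total 1.
Path Hall→Q→Exit (+1); total 2.
Path Hall→R→Exit (+1); total 3.
Path Hall→X→Exit (+1); total 4.
Path Hall→P→R→V→Exit (+1); total 5.
No residual Hall→Exit path; max flow = 5.
Certifying cut of size 5: {Hall→Exit, Hall→P, Hall→Q, Hall→R, X→Exit}.

5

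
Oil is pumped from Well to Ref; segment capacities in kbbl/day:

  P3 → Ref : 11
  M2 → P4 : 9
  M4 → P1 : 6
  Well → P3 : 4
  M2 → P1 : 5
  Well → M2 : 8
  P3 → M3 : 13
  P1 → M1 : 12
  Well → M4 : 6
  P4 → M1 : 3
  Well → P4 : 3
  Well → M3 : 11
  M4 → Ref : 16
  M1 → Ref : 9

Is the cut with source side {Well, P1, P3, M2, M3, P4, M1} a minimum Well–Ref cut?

No — its capacity is 26, but the minimum cut has capacity 18.

Given cut capacity: 6 + 11 + 9 = 26.
Augment Well→M4→Ref: bottleneck 6, flow now 6.
Augment Well→P3→Ref: bottleneck 4, flow now 10.
Augment Well→P4→M1→Ref: bottleneck 3, flow now 13.
Augment Well→M2→P1→M1→Ref: bottleneck 5, flow now 18.
No augmenting path remains; maximum flow = 18.
In the residual graph, reachable from Well: {Well, M2, M3, P4}.
Min-cut edges: Well→M4 (6), Well→P3 (4), M2→P1 (5), P4→M1 (3); capacity 6 + 4 + 5 + 3 = 18.
Cut capacity 26 exceeds the max flow 18, so it is not minimum.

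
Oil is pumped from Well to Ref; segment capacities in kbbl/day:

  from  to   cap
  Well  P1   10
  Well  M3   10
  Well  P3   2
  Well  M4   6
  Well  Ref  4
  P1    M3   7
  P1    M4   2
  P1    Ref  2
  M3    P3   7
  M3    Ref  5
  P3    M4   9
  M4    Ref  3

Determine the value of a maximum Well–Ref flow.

14

Augment Well→Ref: bottleneck 4, flow now 4.
Augment Well→P1→Ref: bottleneck 2, flow now 6.
Augment Well→M3→Ref: bottleneck 5, flow now 11.
Augment Well→M4→Ref: bottleneck 3, flow now 14.
No augmenting path remains; maximum flow = 14.
In the residual graph, reachable from Well: {Well, P1, M3, P3, M4}.
Min-cut edges: Well→Ref (4), P1→Ref (2), M3→Ref (5), M4→Ref (3); capacity 4 + 2 + 5 + 3 = 14.
This cut is saturated, so no flow can exceed 14.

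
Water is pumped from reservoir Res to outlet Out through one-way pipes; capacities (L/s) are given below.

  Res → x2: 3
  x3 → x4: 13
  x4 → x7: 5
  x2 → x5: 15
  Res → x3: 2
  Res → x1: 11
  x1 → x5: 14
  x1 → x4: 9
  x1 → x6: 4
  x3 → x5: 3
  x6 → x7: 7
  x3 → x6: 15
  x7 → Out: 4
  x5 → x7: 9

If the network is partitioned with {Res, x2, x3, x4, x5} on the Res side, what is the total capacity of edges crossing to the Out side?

40

Edges leaving {Res, x2, x3, x4, x5}: Res→x1 (11), x3→x6 (15), x4→x7 (5), x5→x7 (9).
Cut capacity = 11 + 15 + 5 + 9 = 40.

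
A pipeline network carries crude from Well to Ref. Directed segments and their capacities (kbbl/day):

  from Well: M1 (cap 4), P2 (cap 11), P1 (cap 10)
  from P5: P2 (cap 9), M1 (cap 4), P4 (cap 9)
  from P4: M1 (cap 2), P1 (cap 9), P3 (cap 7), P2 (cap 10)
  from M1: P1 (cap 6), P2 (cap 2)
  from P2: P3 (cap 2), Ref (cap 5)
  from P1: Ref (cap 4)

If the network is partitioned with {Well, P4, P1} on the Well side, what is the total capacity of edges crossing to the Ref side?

Edges leaving {Well, P4, P1}: Well→M1 (4), Well→P2 (11), P4→M1 (2), P4→P2 (10), P4→P3 (7), P1→Ref (4).
Cut capacity = 4 + 11 + 2 + 10 + 7 + 4 = 38.

38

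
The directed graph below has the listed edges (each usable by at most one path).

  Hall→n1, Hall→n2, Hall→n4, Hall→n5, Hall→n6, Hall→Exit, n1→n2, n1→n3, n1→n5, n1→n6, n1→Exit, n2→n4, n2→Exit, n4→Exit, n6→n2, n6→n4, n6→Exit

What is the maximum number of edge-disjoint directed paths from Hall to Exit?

5

Assign every edge capacity 1; by Menger, the answer equals the max flow.
Path Hall→Exit (+1); total 1.
Path Hall→n1→Exit (+1); total 2.
Path Hall→n2→Exit (+1); total 3.
Path Hall→n4→Exit (+1); total 4.
Path Hall→n6→Exit (+1); total 5.
No residual Hall→Exit path; max flow = 5.
Certifying cut of size 5: {Hall→Exit, Hall→n1, Hall→n2, Hall→n4, Hall→n6}.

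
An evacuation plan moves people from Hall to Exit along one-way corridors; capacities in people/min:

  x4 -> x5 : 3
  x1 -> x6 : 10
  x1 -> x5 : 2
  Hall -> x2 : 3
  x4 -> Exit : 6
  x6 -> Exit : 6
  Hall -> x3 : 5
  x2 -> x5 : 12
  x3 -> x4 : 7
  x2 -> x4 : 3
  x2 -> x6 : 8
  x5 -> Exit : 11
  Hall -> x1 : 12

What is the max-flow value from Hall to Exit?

16

Augment Hall→x1→x5→Exit: bottleneck 2, flow now 2.
Augment Hall→x1→x6→Exit: bottleneck 6, flow now 8.
Augment Hall→x2→x4→Exit: bottleneck 3, flow now 11.
Augment Hall→x3→x4→Exit: bottleneck 3, flow now 14.
Augment Hall→x3→x4→x5→Exit: bottleneck 2, flow now 16.
No augmenting path remains; maximum flow = 16.
In the residual graph, reachable from Hall: {Hall, x1, x6}.
Min-cut edges: Hall→x2 (3), Hall→x3 (5), x1→x5 (2), x6→Exit (6); capacity 3 + 5 + 2 + 6 = 16.
This cut is saturated, so no flow can exceed 16.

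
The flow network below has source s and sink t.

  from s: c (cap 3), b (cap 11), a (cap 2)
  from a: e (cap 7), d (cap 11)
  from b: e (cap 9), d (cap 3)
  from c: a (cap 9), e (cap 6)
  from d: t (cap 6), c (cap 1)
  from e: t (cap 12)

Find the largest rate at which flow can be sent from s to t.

16

Augment s→a→d→t: bottleneck 2, flow now 2.
Augment s→b→d→t: bottleneck 3, flow now 5.
Augment s→b→e→t: bottleneck 8, flow now 13.
Augment s→c→e→t: bottleneck 3, flow now 16.
No augmenting path remains; maximum flow = 16.
In the residual graph, reachable from s: {s}.
Min-cut edges: s→a (2), s→b (11), s→c (3); capacity 2 + 11 + 3 = 16.
This cut is saturated, so no flow can exceed 16.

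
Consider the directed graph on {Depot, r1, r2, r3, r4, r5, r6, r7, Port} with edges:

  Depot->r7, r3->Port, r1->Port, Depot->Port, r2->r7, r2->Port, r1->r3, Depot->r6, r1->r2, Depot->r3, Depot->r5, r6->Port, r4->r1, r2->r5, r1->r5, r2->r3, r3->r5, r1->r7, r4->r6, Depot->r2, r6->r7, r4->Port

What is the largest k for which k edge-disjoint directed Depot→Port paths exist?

Assign every edge capacity 1; by Menger, the answer equals the max flow.
Path Depot→Port (+1); total 1.
Path Depot→r2→Port (+1); total 2.
Path Depot→r3→Port (+1); total 3.
Path Depot→r6→Port (+1); total 4.
No residual Depot→Port path; max flow = 4.
Certifying cut of size 4: {Depot→Port, Depot→r2, Depot→r3, Depot→r6}.

4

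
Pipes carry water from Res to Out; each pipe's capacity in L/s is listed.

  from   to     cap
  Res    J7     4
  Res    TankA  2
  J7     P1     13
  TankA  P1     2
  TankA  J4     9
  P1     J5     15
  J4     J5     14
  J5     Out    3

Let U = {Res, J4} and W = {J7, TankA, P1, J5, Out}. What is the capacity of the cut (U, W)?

Edges leaving {Res, J4}: Res→J7 (4), Res→TankA (2), J4→J5 (14).
Cut capacity = 4 + 2 + 14 = 20.

20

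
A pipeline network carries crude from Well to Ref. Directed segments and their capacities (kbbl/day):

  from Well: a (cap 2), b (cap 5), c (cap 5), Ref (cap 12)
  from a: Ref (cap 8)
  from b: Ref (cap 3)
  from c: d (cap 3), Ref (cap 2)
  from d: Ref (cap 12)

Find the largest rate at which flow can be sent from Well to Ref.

22

Augment Well→Ref: bottleneck 12, flow now 12.
Augment Well→a→Ref: bottleneck 2, flow now 14.
Augment Well→b→Ref: bottleneck 3, flow now 17.
Augment Well→c→Ref: bottleneck 2, flow now 19.
Augment Well→c→d→Ref: bottleneck 3, flow now 22.
No augmenting path remains; maximum flow = 22.
In the residual graph, reachable from Well: {Well, b}.
Min-cut edges: Well→a (2), Well→c (5), Well→Ref (12), b→Ref (3); capacity 2 + 5 + 12 + 3 = 22.
This cut is saturated, so no flow can exceed 22.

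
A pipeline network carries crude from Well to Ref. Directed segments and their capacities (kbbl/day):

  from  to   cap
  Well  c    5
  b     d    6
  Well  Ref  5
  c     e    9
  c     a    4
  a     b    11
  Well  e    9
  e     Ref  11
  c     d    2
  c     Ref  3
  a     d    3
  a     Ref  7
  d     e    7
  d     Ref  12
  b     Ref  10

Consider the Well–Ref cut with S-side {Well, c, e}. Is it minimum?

No — its capacity is 25, but the minimum cut has capacity 19.

Given cut capacity: 5 + 4 + 2 + 3 + 11 = 25.
Augment Well→Ref: bottleneck 5, flow now 5.
Augment Well→c→Ref: bottleneck 3, flow now 8.
Augment Well→e→Ref: bottleneck 9, flow now 17.
Augment Well→c→a→Ref: bottleneck 2, flow now 19.
No augmenting path remains; maximum flow = 19.
In the residual graph, reachable from Well: {Well}.
Min-cut edges: Well→c (5), Well→e (9), Well→Ref (5); capacity 5 + 9 + 5 = 19.
Cut capacity 25 exceeds the max flow 19, so it is not minimum.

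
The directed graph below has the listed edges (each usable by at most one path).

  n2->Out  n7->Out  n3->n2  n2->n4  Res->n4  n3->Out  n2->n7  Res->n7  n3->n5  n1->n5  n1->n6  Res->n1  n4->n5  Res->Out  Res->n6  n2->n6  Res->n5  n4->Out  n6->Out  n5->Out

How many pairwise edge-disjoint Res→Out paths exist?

5

Assign every edge capacity 1; by Menger, the answer equals the max flow.
Path Res→Out (+1); total 1.
Path Res→n4→Out (+1); total 2.
Path Res→n5→Out (+1); total 3.
Path Res→n6→Out (+1); total 4.
Path Res→n7→Out (+1); total 5.
No residual Res→Out path; max flow = 5.
Certifying cut of size 5: {Res→Out, Res→n4, Res→n7, n5→Out, n6→Out}.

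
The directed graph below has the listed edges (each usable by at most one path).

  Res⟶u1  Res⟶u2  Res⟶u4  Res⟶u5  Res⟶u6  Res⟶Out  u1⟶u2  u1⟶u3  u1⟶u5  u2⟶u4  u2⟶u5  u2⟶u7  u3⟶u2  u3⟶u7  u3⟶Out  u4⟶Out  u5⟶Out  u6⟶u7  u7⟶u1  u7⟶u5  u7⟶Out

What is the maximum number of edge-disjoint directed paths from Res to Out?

5

Assign every edge capacity 1; by Menger, the answer equals the max flow.
Path Res→Out (+1); total 1.
Path Res→u4→Out (+1); total 2.
Path Res→u5→Out (+1); total 3.
Path Res→u1→u3→Out (+1); total 4.
Path Res→u2→u7→Out (+1); total 5.
No residual Res→Out path; max flow = 5.
Certifying cut of size 5: {Res→Out, u1→u3, u4→Out, u5→Out, u7→Out}.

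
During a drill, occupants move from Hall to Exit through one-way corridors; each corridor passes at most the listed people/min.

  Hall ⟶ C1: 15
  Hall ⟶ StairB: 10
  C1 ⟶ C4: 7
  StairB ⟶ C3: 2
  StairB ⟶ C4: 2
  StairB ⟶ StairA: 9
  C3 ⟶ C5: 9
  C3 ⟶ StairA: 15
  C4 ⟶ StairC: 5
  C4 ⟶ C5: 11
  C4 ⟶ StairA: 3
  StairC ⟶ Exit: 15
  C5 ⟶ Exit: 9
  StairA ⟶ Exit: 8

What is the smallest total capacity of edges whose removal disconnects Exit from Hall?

Augment Hall→StairB→StairA→Exit: bottleneck 8, flow now 8.
Augment Hall→C1→C4→StairC→Exit: bottleneck 5, flow now 13.
Augment Hall→C1→C4→C5→Exit: bottleneck 2, flow now 15.
Augment Hall→StairB→C3→C5→Exit: bottleneck 2, flow now 17.
No augmenting path remains; maximum flow = 17.
By max-flow min-cut, the minimum cut capacity equals the max flow.
In the residual graph, reachable from Hall: {Hall, C1}.
Min-cut edges: Hall→StairB (10), C1→C4 (7); capacity 10 + 7 = 17.

17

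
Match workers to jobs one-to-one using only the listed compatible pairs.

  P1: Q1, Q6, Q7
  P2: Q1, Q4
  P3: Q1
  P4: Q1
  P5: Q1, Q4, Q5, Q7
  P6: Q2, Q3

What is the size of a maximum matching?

Unit-capacity flow: source→left, listed edges, right→sink; max matching = max flow.
Augmenting path P1→Q1 (+1); matched 1.
Augmenting path P2→Q4 (+1); matched 2.
Augmenting path P5→Q5 (+1); matched 3.
Augmenting path P6→Q2 (+1); matched 4.
Augmenting path P3→Q1→P1→Q6 (+1); matched 5.
No augmenting path remains; maximum matching = 5.
König certificate: {P1, P2, P5, P6, Q1} is a vertex cover of size 5 (every listed pair touches it), so no matching can be larger.

5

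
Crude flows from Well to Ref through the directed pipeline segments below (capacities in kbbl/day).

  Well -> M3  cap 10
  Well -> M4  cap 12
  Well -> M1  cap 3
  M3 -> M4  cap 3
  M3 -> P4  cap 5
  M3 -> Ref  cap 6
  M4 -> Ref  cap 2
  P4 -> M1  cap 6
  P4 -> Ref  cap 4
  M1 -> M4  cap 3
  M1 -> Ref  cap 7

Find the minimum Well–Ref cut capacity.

15

Augment Well→M3→Ref: bottleneck 6, flow now 6.
Augment Well→M4→Ref: bottleneck 2, flow now 8.
Augment Well→M1→Ref: bottleneck 3, flow now 11.
Augment Well→M3→P4→Ref: bottleneck 4, flow now 15.
No augmenting path remains; maximum flow = 15.
By max-flow min-cut, the minimum cut capacity equals the max flow.
In the residual graph, reachable from Well: {Well, M4}.
Min-cut edges: Well→M3 (10), Well→M1 (3), M4→Ref (2); capacity 10 + 3 + 2 = 15.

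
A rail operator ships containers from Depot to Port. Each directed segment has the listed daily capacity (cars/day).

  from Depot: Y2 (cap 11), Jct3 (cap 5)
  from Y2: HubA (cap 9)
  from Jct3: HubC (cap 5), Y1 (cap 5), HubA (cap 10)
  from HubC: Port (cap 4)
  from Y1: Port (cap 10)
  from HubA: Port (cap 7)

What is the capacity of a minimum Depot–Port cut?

Augment Depot→Y2→HubA→Port: bottleneck 7, flow now 7.
Augment Depot→Jct3→HubC→Port: bottleneck 4, flow now 11.
Augment Depot→Jct3→Y1→Port: bottleneck 1, flow now 12.
No augmenting path remains; maximum flow = 12.
By max-flow min-cut, the minimum cut capacity equals the max flow.
In the residual graph, reachable from Depot: {Depot, Y2, HubA}.
Min-cut edges: Depot→Jct3 (5), HubA→Port (7); capacity 5 + 7 = 12.

12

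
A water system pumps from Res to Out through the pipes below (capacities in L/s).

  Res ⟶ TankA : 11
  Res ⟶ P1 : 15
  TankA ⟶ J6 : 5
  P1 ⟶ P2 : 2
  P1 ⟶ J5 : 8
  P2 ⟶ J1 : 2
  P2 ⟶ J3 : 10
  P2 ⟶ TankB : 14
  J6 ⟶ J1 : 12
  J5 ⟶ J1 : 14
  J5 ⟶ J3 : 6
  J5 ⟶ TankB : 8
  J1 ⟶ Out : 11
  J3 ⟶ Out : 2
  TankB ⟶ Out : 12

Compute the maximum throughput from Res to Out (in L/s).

Augment Res→TankA→J6→J1→Out: bottleneck 5, flow now 5.
Augment Res→P1→P2→J1→Out: bottleneck 2, flow now 7.
Augment Res→P1→J5→J1→Out: bottleneck 4, flow now 11.
Augment Res→P1→J5→J3→Out: bottleneck 2, flow now 13.
Augment Res→P1→J5→TankB→Out: bottleneck 2, flow now 15.
No augmenting path remains; maximum flow = 15.
In the residual graph, reachable from Res: {Res, TankA, P1}.
Min-cut edges: TankA→J6 (5), P1→P2 (2), P1→J5 (8); capacity 5 + 2 + 8 = 15.
This cut is saturated, so no flow can exceed 15.

15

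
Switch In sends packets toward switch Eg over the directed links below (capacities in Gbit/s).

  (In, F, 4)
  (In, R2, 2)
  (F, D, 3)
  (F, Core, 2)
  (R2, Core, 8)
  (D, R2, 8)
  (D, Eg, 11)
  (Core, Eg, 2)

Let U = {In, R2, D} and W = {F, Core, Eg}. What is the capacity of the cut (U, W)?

Edges leaving {In, R2, D}: In→F (4), R2→Core (8), D→Eg (11).
Cut capacity = 4 + 8 + 11 = 23.

23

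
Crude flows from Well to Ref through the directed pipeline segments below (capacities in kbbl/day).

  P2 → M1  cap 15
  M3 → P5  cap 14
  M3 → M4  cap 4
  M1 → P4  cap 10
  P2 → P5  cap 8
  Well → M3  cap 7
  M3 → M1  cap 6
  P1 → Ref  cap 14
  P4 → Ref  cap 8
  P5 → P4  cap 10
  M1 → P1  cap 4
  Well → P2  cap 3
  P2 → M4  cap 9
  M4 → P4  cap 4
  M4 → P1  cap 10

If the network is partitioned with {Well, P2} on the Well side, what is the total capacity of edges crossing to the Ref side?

Edges leaving {Well, P2}: Well→M3 (7), P2→M4 (9), P2→M1 (15), P2→P5 (8).
Cut capacity = 7 + 9 + 15 + 8 = 39.

39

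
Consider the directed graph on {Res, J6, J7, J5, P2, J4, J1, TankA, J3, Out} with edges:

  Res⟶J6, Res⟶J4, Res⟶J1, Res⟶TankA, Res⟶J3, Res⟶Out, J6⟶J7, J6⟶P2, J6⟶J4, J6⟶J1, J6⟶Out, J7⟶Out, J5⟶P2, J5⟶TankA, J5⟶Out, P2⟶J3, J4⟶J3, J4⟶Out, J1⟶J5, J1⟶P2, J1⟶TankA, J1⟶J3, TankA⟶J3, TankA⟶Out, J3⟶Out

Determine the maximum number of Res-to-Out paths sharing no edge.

6

Assign every edge capacity 1; by Menger, the answer equals the max flow.
Path Res→Out (+1); total 1.
Path Res→J6→Out (+1); total 2.
Path Res→J4→Out (+1); total 3.
Path Res→TankA→Out (+1); total 4.
Path Res→J3→Out (+1); total 5.
Path Res→J1→J5→Out (+1); total 6.
No residual Res→Out path; max flow = 6.
Certifying cut of size 6: {Res→J1, Res→J3, Res→J4, Res→J6, Res→Out, Res→TankA}.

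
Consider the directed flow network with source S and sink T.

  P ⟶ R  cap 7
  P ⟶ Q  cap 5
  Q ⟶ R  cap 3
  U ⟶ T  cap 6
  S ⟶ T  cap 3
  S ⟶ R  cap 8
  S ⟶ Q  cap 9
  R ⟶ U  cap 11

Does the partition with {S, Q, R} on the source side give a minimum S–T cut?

Given cut capacity: 3 + 11 = 14.
Augment S→T: bottleneck 3, flow now 3.
Augment S→R→U→T: bottleneck 6, flow now 9.
No augmenting path remains; maximum flow = 9.
In the residual graph, reachable from S: {S, Q, R, U}.
Min-cut edges: S→T (3), U→T (6); capacity 3 + 6 = 9.
Cut capacity 14 exceeds the max flow 9, so it is not minimum.

No — its capacity is 14, but the minimum cut has capacity 9.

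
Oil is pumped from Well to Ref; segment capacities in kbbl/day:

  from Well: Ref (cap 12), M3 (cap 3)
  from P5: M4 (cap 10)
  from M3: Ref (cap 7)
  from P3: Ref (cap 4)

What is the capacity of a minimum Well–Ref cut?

Augment Well→Ref: bottleneck 12, flow now 12.
Augment Well→M3→Ref: bottleneck 3, flow now 15.
No augmenting path remains; maximum flow = 15.
By max-flow min-cut, the minimum cut capacity equals the max flow.
In the residual graph, reachable from Well: {Well}.
Min-cut edges: Well→M3 (3), Well→Ref (12); capacity 3 + 12 = 15.

15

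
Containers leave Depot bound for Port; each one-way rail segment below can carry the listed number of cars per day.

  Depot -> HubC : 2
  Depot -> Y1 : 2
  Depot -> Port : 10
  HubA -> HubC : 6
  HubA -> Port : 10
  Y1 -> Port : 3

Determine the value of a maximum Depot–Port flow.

Augment Depot→Port: bottleneck 10, flow now 10.
Augment Depot→Y1→Port: bottleneck 2, flow now 12.
No augmenting path remains; maximum flow = 12.
In the residual graph, reachable from Depot: {Depot, HubC}.
Min-cut edges: Depot→Y1 (2), Depot→Port (10); capacity 2 + 10 = 12.
This cut is saturated, so no flow can exceed 12.

12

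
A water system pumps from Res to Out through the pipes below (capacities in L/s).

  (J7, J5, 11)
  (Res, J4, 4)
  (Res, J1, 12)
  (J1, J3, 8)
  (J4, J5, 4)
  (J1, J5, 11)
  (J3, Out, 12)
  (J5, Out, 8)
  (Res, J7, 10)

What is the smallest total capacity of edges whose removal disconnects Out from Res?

Augment Res→J1→J3→Out: bottleneck 8, flow now 8.
Augment Res→J1→J5→Out: bottleneck 4, flow now 12.
Augment Res→J7→J5→Out: bottleneck 4, flow now 16.
No augmenting path remains; maximum flow = 16.
By max-flow min-cut, the minimum cut capacity equals the max flow.
In the residual graph, reachable from Res: {Res, J1, J7, J4, J5}.
Min-cut edges: J1→J3 (8), J5→Out (8); capacity 8 + 8 = 16.

16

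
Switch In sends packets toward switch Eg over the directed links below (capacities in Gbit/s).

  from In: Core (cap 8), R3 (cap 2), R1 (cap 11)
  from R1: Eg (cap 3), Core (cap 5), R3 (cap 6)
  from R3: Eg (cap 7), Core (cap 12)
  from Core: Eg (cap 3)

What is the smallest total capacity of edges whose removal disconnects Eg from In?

Augment In→R1→Eg: bottleneck 3, flow now 3.
Augment In→R3→Eg: bottleneck 2, flow now 5.
Augment In→Core→Eg: bottleneck 3, flow now 8.
Augment In→R1→R3→Eg: bottleneck 5, flow now 13.
No augmenting path remains; maximum flow = 13.
By max-flow min-cut, the minimum cut capacity equals the max flow.
In the residual graph, reachable from In: {In, R1, R3, Core}.
Min-cut edges: R1→Eg (3), R3→Eg (7), Core→Eg (3); capacity 3 + 7 + 3 = 13.

13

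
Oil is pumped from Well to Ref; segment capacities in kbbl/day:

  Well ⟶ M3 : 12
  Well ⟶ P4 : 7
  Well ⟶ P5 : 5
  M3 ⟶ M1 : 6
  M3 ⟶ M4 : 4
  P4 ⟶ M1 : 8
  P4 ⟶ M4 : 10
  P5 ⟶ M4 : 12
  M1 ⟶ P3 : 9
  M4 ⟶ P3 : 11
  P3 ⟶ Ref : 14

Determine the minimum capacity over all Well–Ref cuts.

14

Augment Well→M3→M1→P3→Ref: bottleneck 6, flow now 6.
Augment Well→M3→M4→P3→Ref: bottleneck 4, flow now 10.
Augment Well→P4→M1→P3→Ref: bottleneck 3, flow now 13.
Augment Well→P4→M4→P3→Ref: bottleneck 1, flow now 14.
No augmenting path remains; maximum flow = 14.
By max-flow min-cut, the minimum cut capacity equals the max flow.
In the residual graph, reachable from Well: {Well, M3, P4, P5, M1, M4, P3}.
Min-cut edges: P3→Ref (14); capacity 14 = 14.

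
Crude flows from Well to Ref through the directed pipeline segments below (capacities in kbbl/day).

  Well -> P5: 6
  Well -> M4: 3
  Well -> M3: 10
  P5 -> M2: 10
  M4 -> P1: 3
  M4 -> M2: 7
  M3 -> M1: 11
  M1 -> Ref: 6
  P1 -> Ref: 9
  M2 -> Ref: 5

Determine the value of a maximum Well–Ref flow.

Augment Well→P5→M2→Ref: bottleneck 5, flow now 5.
Augment Well→M4→P1→Ref: bottleneck 3, flow now 8.
Augment Well→M3→M1→Ref: bottleneck 6, flow now 14.
No augmenting path remains; maximum flow = 14.
In the residual graph, reachable from Well: {Well, P5, M3, M1, M2}.
Min-cut edges: Well→M4 (3), M1→Ref (6), M2→Ref (5); capacity 3 + 6 + 5 = 14.
This cut is saturated, so no flow can exceed 14.

14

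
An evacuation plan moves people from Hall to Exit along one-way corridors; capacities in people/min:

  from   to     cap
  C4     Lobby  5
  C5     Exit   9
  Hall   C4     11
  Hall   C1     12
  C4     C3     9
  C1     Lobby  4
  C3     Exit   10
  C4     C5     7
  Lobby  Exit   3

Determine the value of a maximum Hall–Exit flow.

Augment Hall→C1→Lobby→Exit: bottleneck 3, flow now 3.
Augment Hall→C4→C3→Exit: bottleneck 9, flow now 12.
Augment Hall→C4→C5→Exit: bottleneck 2, flow now 14.
No augmenting path remains; maximum flow = 14.
In the residual graph, reachable from Hall: {Hall, C1, Lobby}.
Min-cut edges: Hall→C4 (11), Lobby→Exit (3); capacity 11 + 3 = 14.
This cut is saturated, so no flow can exceed 14.

14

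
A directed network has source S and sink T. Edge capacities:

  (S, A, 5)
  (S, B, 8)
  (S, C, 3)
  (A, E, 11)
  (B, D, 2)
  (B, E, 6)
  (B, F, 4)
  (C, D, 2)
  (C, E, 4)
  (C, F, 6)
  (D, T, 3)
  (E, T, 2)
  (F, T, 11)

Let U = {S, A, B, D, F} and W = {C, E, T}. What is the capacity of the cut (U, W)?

Edges leaving {S, A, B, D, F}: S→C (3), A→E (11), B→E (6), D→T (3), F→T (11).
Cut capacity = 3 + 11 + 6 + 3 + 11 = 34.

34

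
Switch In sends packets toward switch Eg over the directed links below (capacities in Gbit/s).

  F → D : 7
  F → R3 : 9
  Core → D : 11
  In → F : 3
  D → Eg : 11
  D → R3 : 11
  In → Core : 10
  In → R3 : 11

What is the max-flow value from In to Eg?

Augment In→Core→D→Eg: bottleneck 10, flow now 10.
Augment In→F→D→Eg: bottleneck 1, flow now 11.
No augmenting path remains; maximum flow = 11.
In the residual graph, reachable from In: {In, Core, F, D, R3}.
Min-cut edges: D→Eg (11); capacity 11 = 11.
This cut is saturated, so no flow can exceed 11.

11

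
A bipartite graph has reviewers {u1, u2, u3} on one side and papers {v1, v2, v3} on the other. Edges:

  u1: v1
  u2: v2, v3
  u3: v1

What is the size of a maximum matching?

Unit-capacity flow: source→left, listed edges, right→sink; max matching = max flow.
Augmenting path u1→v1 (+1); matched 1.
Augmenting path u2→v2 (+1); matched 2.
No augmenting path remains; maximum matching = 2.
König certificate: {u2, v1} is a vertex cover of size 2 (every listed pair touches it), so no matching can be larger.

2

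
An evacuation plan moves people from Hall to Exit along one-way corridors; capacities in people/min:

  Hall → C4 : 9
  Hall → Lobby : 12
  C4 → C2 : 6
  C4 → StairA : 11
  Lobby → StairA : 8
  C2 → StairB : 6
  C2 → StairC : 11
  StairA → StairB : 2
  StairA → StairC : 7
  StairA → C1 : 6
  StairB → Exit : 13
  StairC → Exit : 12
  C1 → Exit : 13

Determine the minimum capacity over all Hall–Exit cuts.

Augment Hall→C4→C2→StairB→Exit: bottleneck 6, flow now 6.
Augment Hall→C4→StairA→StairB→Exit: bottleneck 2, flow now 8.
Augment Hall→C4→StairA→StairC→Exit: bottleneck 1, flow now 9.
Augment Hall→Lobby→StairA→StairC→Exit: bottleneck 6, flow now 15.
Augment Hall→Lobby→StairA→C1→Exit: bottleneck 2, flow now 17.
No augmenting path remains; maximum flow = 17.
By max-flow min-cut, the minimum cut capacity equals the max flow.
In the residual graph, reachable from Hall: {Hall, Lobby}.
Min-cut edges: Hall→C4 (9), Lobby→StairA (8); capacity 9 + 8 = 17.

17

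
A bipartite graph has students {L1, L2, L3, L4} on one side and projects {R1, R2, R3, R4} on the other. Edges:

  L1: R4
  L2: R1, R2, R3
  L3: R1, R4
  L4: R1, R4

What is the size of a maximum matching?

Unit-capacity flow: source→left, listed edges, right→sink; max matching = max flow.
Augmenting path L1→R4 (+1); matched 1.
Augmenting path L2→R1 (+1); matched 2.
Augmenting path L3→R1→L2→R2 (+1); matched 3.
No augmenting path remains; maximum matching = 3.
König certificate: {L2, R1, R4} is a vertex cover of size 3 (every listed pair touches it), so no matching can be larger.

3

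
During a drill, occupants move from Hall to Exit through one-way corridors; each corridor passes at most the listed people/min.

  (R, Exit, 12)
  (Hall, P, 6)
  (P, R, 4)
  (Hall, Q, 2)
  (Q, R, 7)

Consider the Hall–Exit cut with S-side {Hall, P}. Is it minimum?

Given cut capacity: 2 + 4 = 6.
Augment Hall→P→R→Exit: bottleneck 4, flow now 4.
Augment Hall→Q→R→Exit: bottleneck 2, flow now 6.
No augmenting path remains; maximum flow = 6.
Cut capacity 6 equals the max flow, so it is a minimum cut.

Yes — it is a minimum cut (capacity 6).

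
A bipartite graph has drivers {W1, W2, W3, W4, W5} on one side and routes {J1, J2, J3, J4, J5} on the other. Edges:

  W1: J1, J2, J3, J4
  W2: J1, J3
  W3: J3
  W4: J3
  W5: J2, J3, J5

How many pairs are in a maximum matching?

4

Unit-capacity flow: source→left, listed edges, right→sink; max matching = max flow.
Augmenting path W1→J1 (+1); matched 1.
Augmenting path W2→J3 (+1); matched 2.
Augmenting path W5→J2 (+1); matched 3.
Augmenting path W3→J3→W2→J1→W1→J4 (+1); matched 4.
No augmenting path remains; maximum matching = 4.
König certificate: {W1, W2, W5, J3} is a vertex cover of size 4 (every listed pair touches it), so no matching can be larger.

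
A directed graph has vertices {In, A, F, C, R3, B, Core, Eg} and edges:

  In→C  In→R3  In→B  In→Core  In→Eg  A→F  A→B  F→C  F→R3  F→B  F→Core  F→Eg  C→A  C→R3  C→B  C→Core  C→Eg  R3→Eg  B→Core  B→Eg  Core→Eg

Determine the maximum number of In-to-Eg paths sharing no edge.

5

Assign every edge capacity 1; by Menger, the answer equals the max flow.
Path In→Eg (+1); total 1.
Path In→C→Eg (+1); total 2.
Path In→R3→Eg (+1); total 3.
Path In→B→Eg (+1); total 4.
Path In→Core→Eg (+1); total 5.
No residual In→Eg path; max flow = 5.
Certifying cut of size 5: {In→B, In→C, In→Core, In→Eg, In→R3}.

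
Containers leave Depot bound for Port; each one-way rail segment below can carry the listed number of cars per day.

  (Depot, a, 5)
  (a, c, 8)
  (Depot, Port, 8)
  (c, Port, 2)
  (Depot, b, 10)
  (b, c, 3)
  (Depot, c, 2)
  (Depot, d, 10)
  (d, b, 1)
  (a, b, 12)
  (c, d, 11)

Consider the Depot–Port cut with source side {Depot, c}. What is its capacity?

Edges leaving {Depot, c}: Depot→a (5), Depot→b (10), Depot→d (10), Depot→Port (8), c→d (11), c→Port (2).
Cut capacity = 5 + 10 + 10 + 8 + 11 + 2 = 46.

46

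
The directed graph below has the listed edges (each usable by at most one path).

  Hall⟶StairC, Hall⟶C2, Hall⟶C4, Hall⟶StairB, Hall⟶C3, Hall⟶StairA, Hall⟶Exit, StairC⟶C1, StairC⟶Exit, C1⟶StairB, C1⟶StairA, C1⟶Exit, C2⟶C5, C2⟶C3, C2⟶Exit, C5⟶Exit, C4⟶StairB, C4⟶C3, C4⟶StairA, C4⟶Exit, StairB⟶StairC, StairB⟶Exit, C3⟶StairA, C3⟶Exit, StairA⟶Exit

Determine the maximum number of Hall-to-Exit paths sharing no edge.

7

Assign every edge capacity 1; by Menger, the answer equals the max flow.
Path Hall→Exit (+1); total 1.
Path Hall→StairC→Exit (+1); total 2.
Path Hall→C2→Exit (+1); total 3.
Path Hall→C4→Exit (+1); total 4.
Path Hall→StairB→Exit (+1); total 5.
Path Hall→C3→Exit (+1); total 6.
Path Hall→StairA→Exit (+1); total 7.
No residual Hall→Exit path; max flow = 7.
Certifying cut of size 7: {Hall→C2, Hall→C3, Hall→C4, Hall→Exit, Hall→StairA, Hall→StairB, Hall→StairC}.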